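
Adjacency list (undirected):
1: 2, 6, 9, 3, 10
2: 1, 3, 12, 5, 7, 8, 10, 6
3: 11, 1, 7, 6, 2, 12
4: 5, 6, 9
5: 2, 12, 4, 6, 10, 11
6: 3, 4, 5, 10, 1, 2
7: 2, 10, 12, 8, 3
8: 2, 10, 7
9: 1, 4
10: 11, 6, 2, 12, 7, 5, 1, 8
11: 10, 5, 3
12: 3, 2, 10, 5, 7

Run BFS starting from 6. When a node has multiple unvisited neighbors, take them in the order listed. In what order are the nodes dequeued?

6 -> 3 -> 4 -> 5 -> 10 -> 1 -> 2 -> 11 -> 7 -> 12 -> 9 -> 8

Visit 6; enqueue 3, 4, 5, 10, 1, 2 → queue [3, 4, 5, 10, 1, 2]
Visit 3; enqueue 11, 7, 12 → queue [4, 5, 10, 1, 2, 11, 7, 12]
Visit 4; enqueue 9 → queue [5, 10, 1, 2, 11, 7, 12, 9]
Visit 5 → queue [10, 1, 2, 11, 7, 12, 9]
Visit 10; enqueue 8 → queue [1, 2, 11, 7, 12, 9, 8]
Visit 1 → queue [2, 11, 7, 12, 9, 8]
Visit 2 → queue [11, 7, 12, 9, 8]
Visit 11 → queue [7, 12, 9, 8]
Visit 7 → queue [12, 9, 8]
Visit 12 → queue [9, 8]
Visit 9 → queue [8]
Visit 8 → queue []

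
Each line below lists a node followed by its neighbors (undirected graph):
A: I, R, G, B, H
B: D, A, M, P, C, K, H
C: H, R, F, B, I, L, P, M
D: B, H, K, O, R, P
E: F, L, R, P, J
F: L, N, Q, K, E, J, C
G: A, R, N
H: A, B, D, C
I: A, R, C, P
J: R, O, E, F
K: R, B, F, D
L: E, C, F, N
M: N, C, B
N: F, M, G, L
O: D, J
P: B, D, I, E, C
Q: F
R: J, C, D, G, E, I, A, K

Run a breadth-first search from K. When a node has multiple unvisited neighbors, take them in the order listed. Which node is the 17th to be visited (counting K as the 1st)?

Q

Visit K; enqueue R, B, F, D → queue [R, B, F, D]
Visit R; enqueue J, C, G, E, I, A → queue [B, F, D, J, C, G, E, I, A]
Visit B; enqueue M, P, H → queue [F, D, J, C, G, E, I, A, M, P, H]
Visit F; enqueue L, N, Q → queue [D, J, C, G, E, I, A, M, P, H, L, N, Q]
Visit D; enqueue O → queue [J, C, G, E, I, A, M, P, H, L, N, Q, O]
Visit J → queue [C, G, E, I, A, M, P, H, L, N, Q, O]
Visit C → queue [G, E, I, A, M, P, H, L, N, Q, O]
Visit G → queue [E, I, A, M, P, H, L, N, Q, O]
Visit E → queue [I, A, M, P, H, L, N, Q, O]
Visit I → queue [A, M, P, H, L, N, Q, O]
Visit A → queue [M, P, H, L, N, Q, O]
Visit M → queue [P, H, L, N, Q, O]
Visit P → queue [H, L, N, Q, O]
Visit H → queue [L, N, Q, O]
Visit L → queue [N, Q, O]
Visit N → queue [Q, O]
Visit Q → queue [O]
Visit O → queue []

Visit order: K, R, B, F, D, J, C, G, E, I, A, M, P, H, L, N, Q, O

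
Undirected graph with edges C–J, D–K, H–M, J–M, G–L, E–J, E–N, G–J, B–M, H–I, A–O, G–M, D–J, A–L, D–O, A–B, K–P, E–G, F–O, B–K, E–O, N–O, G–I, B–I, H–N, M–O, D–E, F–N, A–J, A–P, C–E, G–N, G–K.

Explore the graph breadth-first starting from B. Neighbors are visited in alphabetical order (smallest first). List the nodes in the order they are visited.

B → A → I → K → M → J → L → O → P → G → H → D → C → E → F → N

Visit B; enqueue A, I, K, M → queue [A, I, K, M]
Visit A; enqueue J, L, O, P → queue [I, K, M, J, L, O, P]
Visit I; enqueue G, H → queue [K, M, J, L, O, P, G, H]
Visit K; enqueue D → queue [M, J, L, O, P, G, H, D]
Visit M → queue [J, L, O, P, G, H, D]
Visit J; enqueue C, E → queue [L, O, P, G, H, D, C, E]
Visit L → queue [O, P, G, H, D, C, E]
Visit O; enqueue F, N → queue [P, G, H, D, C, E, F, N]
Visit P → queue [G, H, D, C, E, F, N]
Visit G → queue [H, D, C, E, F, N]
Visit H → queue [D, C, E, F, N]
Visit D → queue [C, E, F, N]
Visit C → queue [E, F, N]
Visit E → queue [F, N]
Visit F → queue [N]
Visit N → queue []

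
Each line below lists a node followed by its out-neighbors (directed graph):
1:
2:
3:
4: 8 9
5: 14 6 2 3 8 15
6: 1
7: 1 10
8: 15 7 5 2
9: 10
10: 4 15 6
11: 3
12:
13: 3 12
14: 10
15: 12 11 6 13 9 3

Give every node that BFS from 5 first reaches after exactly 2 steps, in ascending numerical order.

Level 0: 5
Level 1: 2, 3, 6, 8, 14, 15
Level 2: 1, 7, 9, 10, 11, 12, 13
Level 3: 4

1, 7, 9, 10, 11, 12, 13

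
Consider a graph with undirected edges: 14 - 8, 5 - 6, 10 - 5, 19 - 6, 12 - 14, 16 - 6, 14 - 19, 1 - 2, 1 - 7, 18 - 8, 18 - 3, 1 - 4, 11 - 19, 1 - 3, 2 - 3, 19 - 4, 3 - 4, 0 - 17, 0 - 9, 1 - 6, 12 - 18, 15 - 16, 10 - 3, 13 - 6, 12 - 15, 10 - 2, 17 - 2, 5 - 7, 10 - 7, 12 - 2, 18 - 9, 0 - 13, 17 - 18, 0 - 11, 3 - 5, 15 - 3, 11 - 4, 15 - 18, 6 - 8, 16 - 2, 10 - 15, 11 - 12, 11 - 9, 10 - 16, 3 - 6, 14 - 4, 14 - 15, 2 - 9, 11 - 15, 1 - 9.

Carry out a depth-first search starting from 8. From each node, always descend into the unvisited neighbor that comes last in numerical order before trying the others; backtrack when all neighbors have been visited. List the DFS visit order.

8, 18, 17, 2, 16, 15, 14, 19, 11, 12, 9, 1, 7, 10, 5, 6, 13, 0, 3, 4

Visit 8
8 → 18
18 → 17
17 → 2
2 → 16
16 → 15
15 → 14
14 → 19
19 → 11
11 → 12
11 → 9
9 → 1
1 → 7
7 → 10
10 → 5
5 → 6
6 → 13
13 → 0
6 → 3
3 → 4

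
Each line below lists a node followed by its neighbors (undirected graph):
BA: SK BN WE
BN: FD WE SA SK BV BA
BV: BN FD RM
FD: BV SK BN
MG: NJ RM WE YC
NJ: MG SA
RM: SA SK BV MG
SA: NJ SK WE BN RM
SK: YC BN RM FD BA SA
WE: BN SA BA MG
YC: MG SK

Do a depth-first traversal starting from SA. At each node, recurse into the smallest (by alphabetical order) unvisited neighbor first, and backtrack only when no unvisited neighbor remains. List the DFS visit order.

Visit SA
SA → BN
BN → BA
BA → SK
SK → FD
FD → BV
BV → RM
RM → MG
MG → NJ
MG → WE
MG → YC

SA, BN, BA, SK, FD, BV, RM, MG, NJ, WE, YC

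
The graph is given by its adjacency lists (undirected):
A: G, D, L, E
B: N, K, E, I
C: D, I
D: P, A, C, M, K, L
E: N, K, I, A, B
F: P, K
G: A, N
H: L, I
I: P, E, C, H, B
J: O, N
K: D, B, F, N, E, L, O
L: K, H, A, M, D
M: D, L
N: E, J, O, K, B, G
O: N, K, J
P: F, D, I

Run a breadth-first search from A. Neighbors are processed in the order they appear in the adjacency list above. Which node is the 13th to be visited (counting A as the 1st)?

B

Visit A; enqueue G, D, L, E → queue [G, D, L, E]
Visit G; enqueue N → queue [D, L, E, N]
Visit D; enqueue P, C, M, K → queue [L, E, N, P, C, M, K]
Visit L; enqueue H → queue [E, N, P, C, M, K, H]
Visit E; enqueue I, B → queue [N, P, C, M, K, H, I, B]
Visit N; enqueue J, O → queue [P, C, M, K, H, I, B, J, O]
Visit P; enqueue F → queue [C, M, K, H, I, B, J, O, F]
Visit C → queue [M, K, H, I, B, J, O, F]
Visit M → queue [K, H, I, B, J, O, F]
Visit K → queue [H, I, B, J, O, F]
Visit H → queue [I, B, J, O, F]
Visit I → queue [B, J, O, F]
Visit B → queue [J, O, F]
Visit J → queue [O, F]
Visit O → queue [F]
Visit F → queue []

Visit order: A, G, D, L, E, N, P, C, M, K, H, I, B, J, O, F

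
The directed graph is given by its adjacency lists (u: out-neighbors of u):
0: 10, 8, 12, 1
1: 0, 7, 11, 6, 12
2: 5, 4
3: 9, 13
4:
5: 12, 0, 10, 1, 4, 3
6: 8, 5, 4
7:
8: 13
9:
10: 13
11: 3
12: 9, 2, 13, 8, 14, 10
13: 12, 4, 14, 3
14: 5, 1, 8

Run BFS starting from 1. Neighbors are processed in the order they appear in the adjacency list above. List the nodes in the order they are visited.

1, 0, 7, 11, 6, 12, 10, 8, 3, 5, 4, 9, 2, 13, 14

Visit 1; enqueue 0, 7, 11, 6, 12 → queue [0, 7, 11, 6, 12]
Visit 0; enqueue 10, 8 → queue [7, 11, 6, 12, 10, 8]
Visit 7 → queue [11, 6, 12, 10, 8]
Visit 11; enqueue 3 → queue [6, 12, 10, 8, 3]
Visit 6; enqueue 5, 4 → queue [12, 10, 8, 3, 5, 4]
Visit 12; enqueue 9, 2, 13, 14 → queue [10, 8, 3, 5, 4, 9, 2, 13, 14]
Visit 10 → queue [8, 3, 5, 4, 9, 2, 13, 14]
Visit 8 → queue [3, 5, 4, 9, 2, 13, 14]
Visit 3 → queue [5, 4, 9, 2, 13, 14]
Visit 5 → queue [4, 9, 2, 13, 14]
Visit 4 → queue [9, 2, 13, 14]
Visit 9 → queue [2, 13, 14]
Visit 2 → queue [13, 14]
Visit 13 → queue [14]
Visit 14 → queue []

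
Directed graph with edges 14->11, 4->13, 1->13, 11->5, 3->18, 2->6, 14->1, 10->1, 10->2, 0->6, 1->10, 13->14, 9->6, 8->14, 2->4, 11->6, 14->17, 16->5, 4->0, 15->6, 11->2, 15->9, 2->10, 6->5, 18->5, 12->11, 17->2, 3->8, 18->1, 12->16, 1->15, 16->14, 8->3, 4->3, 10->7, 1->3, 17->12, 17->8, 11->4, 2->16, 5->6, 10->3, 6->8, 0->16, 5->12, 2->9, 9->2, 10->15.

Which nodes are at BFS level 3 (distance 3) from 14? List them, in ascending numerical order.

0, 7, 9, 16, 18

Level 0: 14
Level 1: 1, 11, 17
Level 2: 2, 3, 4, 5, 6, 8, 10, 12, 13, 15
Level 3: 0, 7, 9, 16, 18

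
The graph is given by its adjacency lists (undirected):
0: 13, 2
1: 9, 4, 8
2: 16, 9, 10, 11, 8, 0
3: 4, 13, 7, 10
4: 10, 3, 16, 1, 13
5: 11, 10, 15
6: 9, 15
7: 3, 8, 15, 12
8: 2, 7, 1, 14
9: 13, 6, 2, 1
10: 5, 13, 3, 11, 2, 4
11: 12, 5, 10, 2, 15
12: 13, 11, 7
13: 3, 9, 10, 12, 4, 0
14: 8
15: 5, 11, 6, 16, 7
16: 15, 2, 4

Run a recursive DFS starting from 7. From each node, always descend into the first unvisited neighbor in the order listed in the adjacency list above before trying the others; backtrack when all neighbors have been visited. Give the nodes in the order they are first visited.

7 3 4 10 5 11 12 13 9 6 15 16 2 8 1 14 0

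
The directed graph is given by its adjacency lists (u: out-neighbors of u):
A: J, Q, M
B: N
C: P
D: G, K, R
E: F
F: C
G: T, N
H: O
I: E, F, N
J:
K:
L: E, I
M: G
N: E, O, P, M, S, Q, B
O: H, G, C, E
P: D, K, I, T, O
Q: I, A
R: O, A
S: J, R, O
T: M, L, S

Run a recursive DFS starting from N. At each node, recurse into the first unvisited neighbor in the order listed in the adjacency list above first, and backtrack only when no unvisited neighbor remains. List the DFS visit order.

N, E, F, C, P, D, G, T, M, L, I, S, J, R, O, H, A, Q, K, B

Visit N
N → E
E → F
F → C
C → P
P → D
D → G
G → T
T → M
T → L
L → I
T → S
S → J
S → R
R → O
O → H
R → A
A → Q
D → K
N → B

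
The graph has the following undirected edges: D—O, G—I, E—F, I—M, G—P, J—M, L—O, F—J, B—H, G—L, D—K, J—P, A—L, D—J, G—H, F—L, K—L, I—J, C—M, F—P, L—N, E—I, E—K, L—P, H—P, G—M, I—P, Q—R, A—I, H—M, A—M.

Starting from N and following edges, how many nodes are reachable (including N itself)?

BFS from N visits: N, L, A, F, G, K, O, P, I, M, E, J, H, D, C, B
Reachable nodes: 16 of 18 total.

16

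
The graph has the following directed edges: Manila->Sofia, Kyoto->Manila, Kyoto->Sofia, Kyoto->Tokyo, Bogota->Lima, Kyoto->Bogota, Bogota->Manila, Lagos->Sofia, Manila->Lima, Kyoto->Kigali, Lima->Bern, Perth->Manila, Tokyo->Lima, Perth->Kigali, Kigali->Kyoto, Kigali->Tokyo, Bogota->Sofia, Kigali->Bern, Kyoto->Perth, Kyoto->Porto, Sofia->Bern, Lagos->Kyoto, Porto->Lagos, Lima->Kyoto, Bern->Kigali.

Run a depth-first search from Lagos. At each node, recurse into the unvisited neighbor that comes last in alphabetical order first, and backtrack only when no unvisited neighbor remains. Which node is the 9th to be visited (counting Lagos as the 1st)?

Perth

Visit Lagos
Lagos → Sofia
Sofia → Bern
Bern → Kigali
Kigali → Tokyo
Tokyo → Lima
Lima → Kyoto
Kyoto → Porto
Kyoto → Perth
Perth → Manila
Kyoto → Bogota

Visit order: Lagos, Sofia, Bern, Kigali, Tokyo, Lima, Kyoto, Porto, Perth, Manila, Bogota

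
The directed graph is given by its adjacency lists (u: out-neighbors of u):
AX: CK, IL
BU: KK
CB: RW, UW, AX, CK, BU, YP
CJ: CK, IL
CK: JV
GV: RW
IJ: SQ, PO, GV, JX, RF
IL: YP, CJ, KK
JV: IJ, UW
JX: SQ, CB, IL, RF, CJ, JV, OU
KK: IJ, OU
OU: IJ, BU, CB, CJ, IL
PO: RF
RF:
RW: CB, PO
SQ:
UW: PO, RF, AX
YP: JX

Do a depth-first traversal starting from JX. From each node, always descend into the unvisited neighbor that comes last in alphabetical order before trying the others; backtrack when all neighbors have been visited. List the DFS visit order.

JX -> SQ -> RF -> OU -> IL -> YP -> KK -> IJ -> PO -> GV -> RW -> CB -> UW -> AX -> CK -> JV -> BU -> CJ

Visit JX
JX → SQ
JX → RF
JX → OU
OU → IL
IL → YP
IL → KK
KK → IJ
IJ → PO
IJ → GV
GV → RW
RW → CB
CB → UW
UW → AX
AX → CK
CK → JV
CB → BU
IL → CJ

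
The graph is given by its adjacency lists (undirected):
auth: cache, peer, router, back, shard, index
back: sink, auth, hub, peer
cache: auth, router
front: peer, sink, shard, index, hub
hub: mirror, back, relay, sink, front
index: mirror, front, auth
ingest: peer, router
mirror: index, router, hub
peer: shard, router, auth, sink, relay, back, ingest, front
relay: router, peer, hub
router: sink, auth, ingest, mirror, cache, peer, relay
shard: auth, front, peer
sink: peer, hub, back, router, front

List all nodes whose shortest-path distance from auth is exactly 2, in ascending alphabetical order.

Level 0: auth
Level 1: back, cache, index, peer, router, shard
Level 2: front, hub, ingest, mirror, relay, sink

front, hub, ingest, mirror, relay, sink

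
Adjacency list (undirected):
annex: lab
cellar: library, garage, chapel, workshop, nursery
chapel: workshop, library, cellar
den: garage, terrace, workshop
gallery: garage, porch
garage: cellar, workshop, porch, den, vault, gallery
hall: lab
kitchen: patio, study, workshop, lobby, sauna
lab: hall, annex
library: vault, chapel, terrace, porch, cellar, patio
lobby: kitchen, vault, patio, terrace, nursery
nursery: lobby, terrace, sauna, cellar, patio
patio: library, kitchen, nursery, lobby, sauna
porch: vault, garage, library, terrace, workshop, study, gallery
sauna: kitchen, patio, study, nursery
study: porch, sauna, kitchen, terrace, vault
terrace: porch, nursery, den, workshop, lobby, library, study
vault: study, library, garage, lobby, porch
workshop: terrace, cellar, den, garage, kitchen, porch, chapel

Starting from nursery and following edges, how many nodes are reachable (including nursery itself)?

BFS from nursery visits: nursery, lobby, terrace, sauna, cellar, patio, kitchen, vault, porch, den, workshop, library, study, garage, chapel, gallery
Reachable nodes: 16 of 19 total.

16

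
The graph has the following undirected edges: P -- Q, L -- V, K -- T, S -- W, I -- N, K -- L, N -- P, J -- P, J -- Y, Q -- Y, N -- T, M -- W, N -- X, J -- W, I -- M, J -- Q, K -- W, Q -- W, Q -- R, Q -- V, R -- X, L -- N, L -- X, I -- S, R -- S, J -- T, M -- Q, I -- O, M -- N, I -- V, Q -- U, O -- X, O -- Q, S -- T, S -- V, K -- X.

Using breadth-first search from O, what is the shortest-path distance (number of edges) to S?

2

Level 0: O
Level 1: I, Q, X
Level 2: J, K, L, M, N, P, R, S, U, V, W, Y
Level 3: T
S first appears at level 2.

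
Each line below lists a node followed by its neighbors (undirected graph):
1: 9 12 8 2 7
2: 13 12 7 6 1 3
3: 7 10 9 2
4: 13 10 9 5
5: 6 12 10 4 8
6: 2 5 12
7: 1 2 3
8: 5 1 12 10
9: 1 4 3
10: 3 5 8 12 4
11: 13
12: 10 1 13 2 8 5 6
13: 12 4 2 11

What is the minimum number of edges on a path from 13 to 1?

2

Level 0: 13
Level 1: 2, 4, 11, 12
Level 2: 1, 3, 5, 6, 7, 8, 9, 10
1 first appears at level 2.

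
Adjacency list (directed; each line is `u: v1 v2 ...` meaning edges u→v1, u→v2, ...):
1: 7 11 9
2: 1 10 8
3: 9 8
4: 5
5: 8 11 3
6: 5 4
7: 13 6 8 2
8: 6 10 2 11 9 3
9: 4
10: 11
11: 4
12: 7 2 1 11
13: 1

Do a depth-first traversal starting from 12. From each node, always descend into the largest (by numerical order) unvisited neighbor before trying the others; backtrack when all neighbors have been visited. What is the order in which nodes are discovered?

12, 11, 4, 5, 8, 10, 9, 6, 3, 2, 1, 7, 13

Visit 12
12 → 11
11 → 4
4 → 5
5 → 8
8 → 10
8 → 9
8 → 6
8 → 3
8 → 2
2 → 1
1 → 7
7 → 13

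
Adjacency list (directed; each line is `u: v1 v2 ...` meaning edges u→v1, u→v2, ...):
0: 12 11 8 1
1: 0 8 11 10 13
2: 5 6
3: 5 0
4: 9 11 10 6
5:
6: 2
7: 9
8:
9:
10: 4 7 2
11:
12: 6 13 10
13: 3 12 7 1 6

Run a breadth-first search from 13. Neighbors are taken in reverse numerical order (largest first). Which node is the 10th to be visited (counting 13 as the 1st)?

Visit 13; enqueue 12, 7, 6, 3, 1 → queue [12, 7, 6, 3, 1]
Visit 12; enqueue 10 → queue [7, 6, 3, 1, 10]
Visit 7; enqueue 9 → queue [6, 3, 1, 10, 9]
Visit 6; enqueue 2 → queue [3, 1, 10, 9, 2]
Visit 3; enqueue 5, 0 → queue [1, 10, 9, 2, 5, 0]
Visit 1; enqueue 11, 8 → queue [10, 9, 2, 5, 0, 11, 8]
Visit 10; enqueue 4 → queue [9, 2, 5, 0, 11, 8, 4]
Visit 9 → queue [2, 5, 0, 11, 8, 4]
Visit 2 → queue [5, 0, 11, 8, 4]
Visit 5 → queue [0, 11, 8, 4]
Visit 0 → queue [11, 8, 4]
Visit 11 → queue [8, 4]
Visit 8 → queue [4]
Visit 4 → queue []

Visit order: 13, 12, 7, 6, 3, 1, 10, 9, 2, 5, 0, 11, 8, 4

5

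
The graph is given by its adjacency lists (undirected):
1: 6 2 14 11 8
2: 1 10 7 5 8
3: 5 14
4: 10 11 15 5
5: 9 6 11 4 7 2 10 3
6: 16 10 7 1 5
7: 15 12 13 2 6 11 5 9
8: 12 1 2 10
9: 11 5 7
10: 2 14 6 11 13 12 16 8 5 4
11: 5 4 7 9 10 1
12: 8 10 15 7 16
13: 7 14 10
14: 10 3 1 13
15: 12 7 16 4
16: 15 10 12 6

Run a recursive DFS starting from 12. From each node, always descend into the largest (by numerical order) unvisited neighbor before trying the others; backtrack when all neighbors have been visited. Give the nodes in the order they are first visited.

Visit 12
12 → 16
16 → 15
15 → 7
7 → 13
13 → 14
14 → 10
10 → 11
11 → 9
9 → 5
5 → 6
6 → 1
1 → 8
8 → 2
5 → 4
5 → 3

12 -> 16 -> 15 -> 7 -> 13 -> 14 -> 10 -> 11 -> 9 -> 5 -> 6 -> 1 -> 8 -> 2 -> 4 -> 3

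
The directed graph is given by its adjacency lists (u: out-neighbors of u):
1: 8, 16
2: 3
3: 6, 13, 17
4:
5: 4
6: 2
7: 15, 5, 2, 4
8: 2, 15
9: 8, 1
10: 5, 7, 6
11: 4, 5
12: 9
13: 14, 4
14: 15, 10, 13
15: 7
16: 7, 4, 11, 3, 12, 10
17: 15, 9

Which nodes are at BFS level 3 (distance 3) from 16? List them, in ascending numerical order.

1, 8, 14

Level 0: 16
Level 1: 3, 4, 7, 10, 11, 12
Level 2: 2, 5, 6, 9, 13, 15, 17
Level 3: 1, 8, 14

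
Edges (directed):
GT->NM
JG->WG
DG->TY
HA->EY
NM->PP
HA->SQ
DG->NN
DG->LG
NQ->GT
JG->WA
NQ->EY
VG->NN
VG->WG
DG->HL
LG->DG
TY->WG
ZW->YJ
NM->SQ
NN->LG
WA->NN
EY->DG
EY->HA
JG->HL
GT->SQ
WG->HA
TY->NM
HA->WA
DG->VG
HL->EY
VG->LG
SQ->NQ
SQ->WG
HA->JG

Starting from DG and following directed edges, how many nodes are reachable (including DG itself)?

16

BFS from DG visits: DG, VG, TY, NN, LG, HL, WG, NM, EY, HA, SQ, PP, WA, JG, NQ, GT
Reachable nodes: 16 of 18 total.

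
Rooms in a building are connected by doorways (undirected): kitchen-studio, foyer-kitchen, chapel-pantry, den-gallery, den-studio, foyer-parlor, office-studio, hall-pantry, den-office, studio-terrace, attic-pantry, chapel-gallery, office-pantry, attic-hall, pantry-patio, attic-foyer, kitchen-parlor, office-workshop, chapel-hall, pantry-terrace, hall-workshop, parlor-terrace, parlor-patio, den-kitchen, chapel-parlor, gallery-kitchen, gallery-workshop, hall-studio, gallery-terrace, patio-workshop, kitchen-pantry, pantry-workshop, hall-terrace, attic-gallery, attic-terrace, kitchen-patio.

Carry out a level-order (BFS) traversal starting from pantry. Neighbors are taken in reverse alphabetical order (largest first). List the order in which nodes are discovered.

pantry, workshop, terrace, patio, office, kitchen, hall, chapel, attic, gallery, studio, parlor, den, foyer

Visit pantry; enqueue workshop, terrace, patio, office, kitchen, hall, chapel, attic → queue [workshop, terrace, patio, office, kitchen, hall, chapel, attic]
Visit workshop; enqueue gallery → queue [terrace, patio, office, kitchen, hall, chapel, attic, gallery]
Visit terrace; enqueue studio, parlor → queue [patio, office, kitchen, hall, chapel, attic, gallery, studio, parlor]
Visit patio → queue [office, kitchen, hall, chapel, attic, gallery, studio, parlor]
Visit office; enqueue den → queue [kitchen, hall, chapel, attic, gallery, studio, parlor, den]
Visit kitchen; enqueue foyer → queue [hall, chapel, attic, gallery, studio, parlor, den, foyer]
Visit hall → queue [chapel, attic, gallery, studio, parlor, den, foyer]
Visit chapel → queue [attic, gallery, studio, parlor, den, foyer]
Visit attic → queue [gallery, studio, parlor, den, foyer]
Visit gallery → queue [studio, parlor, den, foyer]
Visit studio → queue [parlor, den, foyer]
Visit parlor → queue [den, foyer]
Visit den → queue [foyer]
Visit foyer → queue []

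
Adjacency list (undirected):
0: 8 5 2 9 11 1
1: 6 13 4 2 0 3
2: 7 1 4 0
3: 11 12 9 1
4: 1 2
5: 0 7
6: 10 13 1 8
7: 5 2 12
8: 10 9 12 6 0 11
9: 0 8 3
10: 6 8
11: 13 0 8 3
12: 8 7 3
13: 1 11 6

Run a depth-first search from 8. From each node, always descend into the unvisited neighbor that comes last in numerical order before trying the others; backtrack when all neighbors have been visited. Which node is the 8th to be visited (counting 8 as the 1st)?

6

Visit 8
8 → 12
12 → 7
7 → 5
5 → 0
0 → 11
11 → 13
13 → 6
6 → 10
6 → 1
1 → 4
4 → 2
1 → 3
3 → 9

Visit order: 8, 12, 7, 5, 0, 11, 13, 6, 10, 1, 4, 2, 3, 9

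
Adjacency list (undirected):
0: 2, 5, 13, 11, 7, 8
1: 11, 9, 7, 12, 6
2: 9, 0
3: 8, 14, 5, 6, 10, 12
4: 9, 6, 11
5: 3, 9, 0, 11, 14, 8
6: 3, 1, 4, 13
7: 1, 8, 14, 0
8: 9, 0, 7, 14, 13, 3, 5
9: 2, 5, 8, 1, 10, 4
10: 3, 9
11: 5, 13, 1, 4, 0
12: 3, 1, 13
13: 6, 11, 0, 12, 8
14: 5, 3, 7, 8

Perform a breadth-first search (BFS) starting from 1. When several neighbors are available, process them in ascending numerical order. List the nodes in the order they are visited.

1, 6, 7, 9, 11, 12, 3, 4, 13, 0, 8, 14, 2, 5, 10

Visit 1; enqueue 6, 7, 9, 11, 12 → queue [6, 7, 9, 11, 12]
Visit 6; enqueue 3, 4, 13 → queue [7, 9, 11, 12, 3, 4, 13]
Visit 7; enqueue 0, 8, 14 → queue [9, 11, 12, 3, 4, 13, 0, 8, 14]
Visit 9; enqueue 2, 5, 10 → queue [11, 12, 3, 4, 13, 0, 8, 14, 2, 5, 10]
Visit 11 → queue [12, 3, 4, 13, 0, 8, 14, 2, 5, 10]
Visit 12 → queue [3, 4, 13, 0, 8, 14, 2, 5, 10]
Visit 3 → queue [4, 13, 0, 8, 14, 2, 5, 10]
Visit 4 → queue [13, 0, 8, 14, 2, 5, 10]
Visit 13 → queue [0, 8, 14, 2, 5, 10]
Visit 0 → queue [8, 14, 2, 5, 10]
Visit 8 → queue [14, 2, 5, 10]
Visit 14 → queue [2, 5, 10]
Visit 2 → queue [5, 10]
Visit 5 → queue [10]
Visit 10 → queue []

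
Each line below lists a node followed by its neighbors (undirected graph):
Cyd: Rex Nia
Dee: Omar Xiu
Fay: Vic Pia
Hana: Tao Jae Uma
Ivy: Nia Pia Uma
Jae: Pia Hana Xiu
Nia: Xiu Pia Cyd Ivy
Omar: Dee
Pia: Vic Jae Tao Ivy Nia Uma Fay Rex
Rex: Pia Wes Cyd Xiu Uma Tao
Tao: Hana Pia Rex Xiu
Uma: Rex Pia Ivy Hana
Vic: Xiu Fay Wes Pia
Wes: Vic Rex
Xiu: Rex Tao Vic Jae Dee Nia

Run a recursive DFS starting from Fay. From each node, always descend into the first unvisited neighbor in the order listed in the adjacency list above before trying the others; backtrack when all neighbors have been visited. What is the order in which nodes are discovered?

Visit Fay
Fay → Vic
Vic → Xiu
Xiu → Rex
Rex → Pia
Pia → Jae
Jae → Hana
Hana → Tao
Hana → Uma
Uma → Ivy
Ivy → Nia
Nia → Cyd
Rex → Wes
Xiu → Dee
Dee → Omar

Fay, Vic, Xiu, Rex, Pia, Jae, Hana, Tao, Uma, Ivy, Nia, Cyd, Wes, Dee, Omar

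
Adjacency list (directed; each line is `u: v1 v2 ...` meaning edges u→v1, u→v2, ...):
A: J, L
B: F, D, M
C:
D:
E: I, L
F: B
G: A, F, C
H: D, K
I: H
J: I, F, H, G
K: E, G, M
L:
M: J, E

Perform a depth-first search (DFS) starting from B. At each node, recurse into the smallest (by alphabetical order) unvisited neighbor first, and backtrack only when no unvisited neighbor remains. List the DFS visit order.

B, D, F, M, E, I, H, K, G, A, J, L, C

Visit B
B → D
B → F
B → M
M → E
E → I
I → H
H → K
K → G
G → A
A → J
A → L
G → C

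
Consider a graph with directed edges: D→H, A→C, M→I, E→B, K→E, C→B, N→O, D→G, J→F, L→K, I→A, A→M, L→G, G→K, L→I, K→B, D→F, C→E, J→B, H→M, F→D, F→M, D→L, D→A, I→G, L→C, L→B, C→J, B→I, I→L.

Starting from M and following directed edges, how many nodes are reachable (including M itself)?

BFS from M visits: M, I, L, G, A, K, C, B, E, J, F, D, H
Reachable nodes: 13 of 15 total.

13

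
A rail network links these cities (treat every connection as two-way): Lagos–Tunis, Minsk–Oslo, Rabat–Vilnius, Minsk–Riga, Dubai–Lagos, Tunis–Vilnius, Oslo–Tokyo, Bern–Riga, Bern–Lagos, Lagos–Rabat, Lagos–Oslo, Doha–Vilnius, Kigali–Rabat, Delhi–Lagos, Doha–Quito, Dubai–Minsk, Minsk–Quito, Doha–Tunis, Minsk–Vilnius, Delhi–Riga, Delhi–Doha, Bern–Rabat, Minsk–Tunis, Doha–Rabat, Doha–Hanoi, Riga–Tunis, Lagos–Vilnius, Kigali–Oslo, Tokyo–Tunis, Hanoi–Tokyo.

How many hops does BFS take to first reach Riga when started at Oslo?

2

Level 0: Oslo
Level 1: Kigali, Lagos, Minsk, Tokyo
Level 2: Bern, Delhi, Dubai, Hanoi, Quito, Rabat, Riga, Tunis, Vilnius
Level 3: Doha
Riga first appears at level 2.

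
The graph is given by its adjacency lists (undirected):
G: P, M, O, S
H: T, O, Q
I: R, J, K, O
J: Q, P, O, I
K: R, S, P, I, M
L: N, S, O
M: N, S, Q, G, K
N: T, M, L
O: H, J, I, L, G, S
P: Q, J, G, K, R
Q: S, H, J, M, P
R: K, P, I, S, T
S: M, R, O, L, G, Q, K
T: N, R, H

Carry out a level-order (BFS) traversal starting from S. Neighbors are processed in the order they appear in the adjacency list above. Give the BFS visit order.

Visit S; enqueue M, R, O, L, G, Q, K → queue [M, R, O, L, G, Q, K]
Visit M; enqueue N → queue [R, O, L, G, Q, K, N]
Visit R; enqueue P, I, T → queue [O, L, G, Q, K, N, P, I, T]
Visit O; enqueue H, J → queue [L, G, Q, K, N, P, I, T, H, J]
Visit L → queue [G, Q, K, N, P, I, T, H, J]
Visit G → queue [Q, K, N, P, I, T, H, J]
Visit Q → queue [K, N, P, I, T, H, J]
Visit K → queue [N, P, I, T, H, J]
Visit N → queue [P, I, T, H, J]
Visit P → queue [I, T, H, J]
Visit I → queue [T, H, J]
Visit T → queue [H, J]
Visit H → queue [J]
Visit J → queue []

S, M, R, O, L, G, Q, K, N, P, I, T, H, J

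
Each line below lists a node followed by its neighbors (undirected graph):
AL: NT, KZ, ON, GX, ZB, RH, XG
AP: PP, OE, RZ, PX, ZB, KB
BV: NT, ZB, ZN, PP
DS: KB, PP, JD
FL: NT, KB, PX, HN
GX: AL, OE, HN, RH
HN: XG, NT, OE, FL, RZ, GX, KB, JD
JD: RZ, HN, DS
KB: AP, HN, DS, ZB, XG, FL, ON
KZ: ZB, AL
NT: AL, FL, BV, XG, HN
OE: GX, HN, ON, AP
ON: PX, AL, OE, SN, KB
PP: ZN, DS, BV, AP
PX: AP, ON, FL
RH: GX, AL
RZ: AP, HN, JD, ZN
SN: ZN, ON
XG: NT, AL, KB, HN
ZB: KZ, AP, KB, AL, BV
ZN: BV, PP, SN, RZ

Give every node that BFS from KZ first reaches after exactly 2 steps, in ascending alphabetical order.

AP, BV, GX, KB, NT, ON, RH, XG

Level 0: KZ
Level 1: AL, ZB
Level 2: AP, BV, GX, KB, NT, ON, RH, XG
Level 3: DS, FL, HN, OE, PP, PX, RZ, SN, ZN
Level 4: JD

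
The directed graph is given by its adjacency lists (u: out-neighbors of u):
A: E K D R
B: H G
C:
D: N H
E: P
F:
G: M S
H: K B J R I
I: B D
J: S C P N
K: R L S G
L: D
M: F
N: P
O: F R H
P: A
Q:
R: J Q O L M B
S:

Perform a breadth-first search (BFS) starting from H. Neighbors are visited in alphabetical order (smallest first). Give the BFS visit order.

H B I J K R G D C N P S L M O Q A F E

Visit H; enqueue B, I, J, K, R → queue [B, I, J, K, R]
Visit B; enqueue G → queue [I, J, K, R, G]
Visit I; enqueue D → queue [J, K, R, G, D]
Visit J; enqueue C, N, P, S → queue [K, R, G, D, C, N, P, S]
Visit K; enqueue L → queue [R, G, D, C, N, P, S, L]
Visit R; enqueue M, O, Q → queue [G, D, C, N, P, S, L, M, O, Q]
Visit G → queue [D, C, N, P, S, L, M, O, Q]
Visit D → queue [C, N, P, S, L, M, O, Q]
Visit C → queue [N, P, S, L, M, O, Q]
Visit N → queue [P, S, L, M, O, Q]
Visit P; enqueue A → queue [S, L, M, O, Q, A]
Visit S → queue [L, M, O, Q, A]
Visit L → queue [M, O, Q, A]
Visit M; enqueue F → queue [O, Q, A, F]
Visit O → queue [Q, A, F]
Visit Q → queue [A, F]
Visit A; enqueue E → queue [F, E]
Visit F → queue [E]
Visit E → queue []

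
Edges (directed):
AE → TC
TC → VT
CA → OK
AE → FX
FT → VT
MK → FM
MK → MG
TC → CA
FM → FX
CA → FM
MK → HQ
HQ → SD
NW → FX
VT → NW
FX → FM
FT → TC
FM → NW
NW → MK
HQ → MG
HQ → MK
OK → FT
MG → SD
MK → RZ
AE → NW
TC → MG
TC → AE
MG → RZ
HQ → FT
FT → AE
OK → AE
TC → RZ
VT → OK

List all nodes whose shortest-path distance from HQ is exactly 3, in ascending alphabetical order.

CA, FX, NW, OK

Level 0: HQ
Level 1: FT, MG, MK, SD
Level 2: AE, FM, RZ, TC, VT
Level 3: CA, FX, NW, OK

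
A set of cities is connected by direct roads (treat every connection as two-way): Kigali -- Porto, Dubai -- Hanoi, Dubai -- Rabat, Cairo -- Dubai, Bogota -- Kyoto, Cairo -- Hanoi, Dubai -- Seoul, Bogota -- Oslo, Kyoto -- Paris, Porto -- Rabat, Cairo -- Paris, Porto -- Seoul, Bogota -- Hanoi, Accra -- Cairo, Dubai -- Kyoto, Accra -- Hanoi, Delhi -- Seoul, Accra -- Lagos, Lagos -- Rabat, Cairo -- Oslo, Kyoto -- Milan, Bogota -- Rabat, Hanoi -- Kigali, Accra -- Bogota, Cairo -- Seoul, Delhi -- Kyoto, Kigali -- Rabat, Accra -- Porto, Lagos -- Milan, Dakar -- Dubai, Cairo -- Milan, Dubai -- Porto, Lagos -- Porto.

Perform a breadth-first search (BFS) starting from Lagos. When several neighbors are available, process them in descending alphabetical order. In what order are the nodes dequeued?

Lagos, Rabat, Porto, Milan, Accra, Kigali, Dubai, Bogota, Seoul, Kyoto, Cairo, Hanoi, Dakar, Oslo, Delhi, Paris

Visit Lagos; enqueue Rabat, Porto, Milan, Accra → queue [Rabat, Porto, Milan, Accra]
Visit Rabat; enqueue Kigali, Dubai, Bogota → queue [Porto, Milan, Accra, Kigali, Dubai, Bogota]
Visit Porto; enqueue Seoul → queue [Milan, Accra, Kigali, Dubai, Bogota, Seoul]
Visit Milan; enqueue Kyoto, Cairo → queue [Accra, Kigali, Dubai, Bogota, Seoul, Kyoto, Cairo]
Visit Accra; enqueue Hanoi → queue [Kigali, Dubai, Bogota, Seoul, Kyoto, Cairo, Hanoi]
Visit Kigali → queue [Dubai, Bogota, Seoul, Kyoto, Cairo, Hanoi]
Visit Dubai; enqueue Dakar → queue [Bogota, Seoul, Kyoto, Cairo, Hanoi, Dakar]
Visit Bogota; enqueue Oslo → queue [Seoul, Kyoto, Cairo, Hanoi, Dakar, Oslo]
Visit Seoul; enqueue Delhi → queue [Kyoto, Cairo, Hanoi, Dakar, Oslo, Delhi]
Visit Kyoto; enqueue Paris → queue [Cairo, Hanoi, Dakar, Oslo, Delhi, Paris]
Visit Cairo → queue [Hanoi, Dakar, Oslo, Delhi, Paris]
Visit Hanoi → queue [Dakar, Oslo, Delhi, Paris]
Visit Dakar → queue [Oslo, Delhi, Paris]
Visit Oslo → queue [Delhi, Paris]
Visit Delhi → queue [Paris]
Visit Paris → queue []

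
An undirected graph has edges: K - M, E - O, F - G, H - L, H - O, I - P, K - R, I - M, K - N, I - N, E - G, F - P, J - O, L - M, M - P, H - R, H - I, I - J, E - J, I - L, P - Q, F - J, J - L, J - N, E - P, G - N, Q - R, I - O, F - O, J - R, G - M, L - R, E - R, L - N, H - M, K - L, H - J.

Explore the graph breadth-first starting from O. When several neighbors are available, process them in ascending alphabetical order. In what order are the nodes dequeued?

Visit O; enqueue E, F, H, I, J → queue [E, F, H, I, J]
Visit E; enqueue G, P, R → queue [F, H, I, J, G, P, R]
Visit F → queue [H, I, J, G, P, R]
Visit H; enqueue L, M → queue [I, J, G, P, R, L, M]
Visit I; enqueue N → queue [J, G, P, R, L, M, N]
Visit J → queue [G, P, R, L, M, N]
Visit G → queue [P, R, L, M, N]
Visit P; enqueue Q → queue [R, L, M, N, Q]
Visit R; enqueue K → queue [L, M, N, Q, K]
Visit L → queue [M, N, Q, K]
Visit M → queue [N, Q, K]
Visit N → queue [Q, K]
Visit Q → queue [K]
Visit K → queue []

O → E → F → H → I → J → G → P → R → L → M → N → Q → K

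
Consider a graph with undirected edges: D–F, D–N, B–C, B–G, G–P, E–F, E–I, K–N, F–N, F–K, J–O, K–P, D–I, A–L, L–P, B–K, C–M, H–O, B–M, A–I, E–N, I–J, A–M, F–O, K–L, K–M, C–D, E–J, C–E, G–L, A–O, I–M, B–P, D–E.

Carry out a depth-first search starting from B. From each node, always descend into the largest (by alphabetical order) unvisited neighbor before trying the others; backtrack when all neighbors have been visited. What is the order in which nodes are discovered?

B → P → L → K → N → F → O → J → I → M → C → E → D → A → H → G

Visit B
B → P
P → L
L → K
K → N
N → F
F → O
O → J
J → I
I → M
M → C
C → E
E → D
M → A
O → H
L → G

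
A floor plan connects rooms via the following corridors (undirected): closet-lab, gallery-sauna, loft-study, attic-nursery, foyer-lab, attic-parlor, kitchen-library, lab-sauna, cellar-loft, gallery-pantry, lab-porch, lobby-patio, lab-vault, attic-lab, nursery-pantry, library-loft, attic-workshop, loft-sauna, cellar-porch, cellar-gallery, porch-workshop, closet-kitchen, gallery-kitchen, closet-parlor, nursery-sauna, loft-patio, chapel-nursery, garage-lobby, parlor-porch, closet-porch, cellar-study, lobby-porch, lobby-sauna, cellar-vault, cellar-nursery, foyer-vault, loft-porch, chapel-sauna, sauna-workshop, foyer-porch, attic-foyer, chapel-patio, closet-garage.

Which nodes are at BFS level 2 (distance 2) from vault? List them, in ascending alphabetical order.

attic, closet, gallery, loft, nursery, porch, sauna, study

Level 0: vault
Level 1: cellar, foyer, lab
Level 2: attic, closet, gallery, loft, nursery, porch, sauna, study
Level 3: chapel, garage, kitchen, library, lobby, pantry, parlor, patio, workshop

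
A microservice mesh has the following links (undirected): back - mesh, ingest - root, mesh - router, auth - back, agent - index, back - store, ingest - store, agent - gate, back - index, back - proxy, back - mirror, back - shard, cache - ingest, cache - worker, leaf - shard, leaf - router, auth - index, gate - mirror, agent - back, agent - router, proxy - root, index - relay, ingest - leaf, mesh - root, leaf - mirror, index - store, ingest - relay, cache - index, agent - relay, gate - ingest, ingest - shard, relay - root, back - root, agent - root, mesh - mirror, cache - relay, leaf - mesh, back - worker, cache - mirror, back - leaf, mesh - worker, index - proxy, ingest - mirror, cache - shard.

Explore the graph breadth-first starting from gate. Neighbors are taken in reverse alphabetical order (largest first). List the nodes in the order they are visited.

gate -> mirror -> ingest -> agent -> mesh -> leaf -> cache -> back -> store -> shard -> root -> relay -> router -> index -> worker -> proxy -> auth

Visit gate; enqueue mirror, ingest, agent → queue [mirror, ingest, agent]
Visit mirror; enqueue mesh, leaf, cache, back → queue [ingest, agent, mesh, leaf, cache, back]
Visit ingest; enqueue store, shard, root, relay → queue [agent, mesh, leaf, cache, back, store, shard, root, relay]
Visit agent; enqueue router, index → queue [mesh, leaf, cache, back, store, shard, root, relay, router, index]
Visit mesh; enqueue worker → queue [leaf, cache, back, store, shard, root, relay, router, index, worker]
Visit leaf → queue [cache, back, store, shard, root, relay, router, index, worker]
Visit cache → queue [back, store, shard, root, relay, router, index, worker]
Visit back; enqueue proxy, auth → queue [store, shard, root, relay, router, index, worker, proxy, auth]
Visit store → queue [shard, root, relay, router, index, worker, proxy, auth]
Visit shard → queue [root, relay, router, index, worker, proxy, auth]
Visit root → queue [relay, router, index, worker, proxy, auth]
Visit relay → queue [router, index, worker, proxy, auth]
Visit router → queue [index, worker, proxy, auth]
Visit index → queue [worker, proxy, auth]
Visit worker → queue [proxy, auth]
Visit proxy → queue [auth]
Visit auth → queue []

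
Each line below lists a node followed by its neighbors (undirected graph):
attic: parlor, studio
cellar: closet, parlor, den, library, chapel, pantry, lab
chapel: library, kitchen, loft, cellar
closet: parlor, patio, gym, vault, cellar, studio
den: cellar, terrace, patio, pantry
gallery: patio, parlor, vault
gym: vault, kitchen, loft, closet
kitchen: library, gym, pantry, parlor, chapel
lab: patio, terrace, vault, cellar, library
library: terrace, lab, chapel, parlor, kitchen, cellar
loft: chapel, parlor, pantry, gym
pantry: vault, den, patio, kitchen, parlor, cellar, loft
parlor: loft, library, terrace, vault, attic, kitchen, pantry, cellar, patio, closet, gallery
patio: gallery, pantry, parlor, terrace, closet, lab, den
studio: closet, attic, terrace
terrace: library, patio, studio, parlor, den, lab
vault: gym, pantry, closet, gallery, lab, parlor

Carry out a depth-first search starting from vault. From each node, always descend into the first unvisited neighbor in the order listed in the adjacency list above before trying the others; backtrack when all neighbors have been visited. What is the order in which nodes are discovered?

vault gym kitchen library terrace patio gallery parlor loft chapel cellar closet studio attic den pantry lab

Visit vault
vault → gym
gym → kitchen
kitchen → library
library → terrace
terrace → patio
patio → gallery
gallery → parlor
parlor → loft
loft → chapel
chapel → cellar
cellar → closet
closet → studio
studio → attic
cellar → den
den → pantry
cellar → lab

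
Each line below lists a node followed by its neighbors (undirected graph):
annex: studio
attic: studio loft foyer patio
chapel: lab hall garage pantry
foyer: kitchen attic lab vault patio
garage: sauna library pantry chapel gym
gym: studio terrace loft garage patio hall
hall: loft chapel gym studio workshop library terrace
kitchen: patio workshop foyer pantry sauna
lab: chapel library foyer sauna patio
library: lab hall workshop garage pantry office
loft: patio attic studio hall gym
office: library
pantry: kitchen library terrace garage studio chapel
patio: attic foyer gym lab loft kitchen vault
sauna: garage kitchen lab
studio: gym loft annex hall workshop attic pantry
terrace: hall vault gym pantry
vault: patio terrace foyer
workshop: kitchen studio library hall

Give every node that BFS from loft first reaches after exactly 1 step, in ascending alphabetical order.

Level 0: loft
Level 1: attic, gym, hall, patio, studio
Level 2: annex, chapel, foyer, garage, kitchen, lab, library, pantry, terrace, vault, workshop
Level 3: office, sauna

attic, gym, hall, patio, studio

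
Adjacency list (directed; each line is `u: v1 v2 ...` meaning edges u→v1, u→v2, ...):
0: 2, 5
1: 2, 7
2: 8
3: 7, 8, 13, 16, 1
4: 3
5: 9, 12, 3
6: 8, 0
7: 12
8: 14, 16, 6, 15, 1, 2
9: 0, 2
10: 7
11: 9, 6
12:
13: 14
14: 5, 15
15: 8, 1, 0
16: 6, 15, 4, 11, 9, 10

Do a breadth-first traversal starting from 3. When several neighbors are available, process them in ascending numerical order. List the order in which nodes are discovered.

3, 1, 7, 8, 13, 16, 2, 12, 6, 14, 15, 4, 9, 10, 11, 0, 5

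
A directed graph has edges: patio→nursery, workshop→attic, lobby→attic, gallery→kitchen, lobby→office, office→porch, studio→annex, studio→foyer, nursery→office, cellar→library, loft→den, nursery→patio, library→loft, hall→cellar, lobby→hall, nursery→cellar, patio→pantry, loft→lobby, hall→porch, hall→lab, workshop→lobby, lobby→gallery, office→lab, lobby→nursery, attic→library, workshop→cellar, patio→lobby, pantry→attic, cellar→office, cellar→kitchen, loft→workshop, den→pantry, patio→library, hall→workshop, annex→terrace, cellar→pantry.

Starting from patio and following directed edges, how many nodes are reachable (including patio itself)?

16

BFS from patio visits: patio, library, lobby, nursery, pantry, loft, attic, gallery, hall, office, cellar, den, workshop, kitchen, lab, porch
Reachable nodes: 16 of 20 total.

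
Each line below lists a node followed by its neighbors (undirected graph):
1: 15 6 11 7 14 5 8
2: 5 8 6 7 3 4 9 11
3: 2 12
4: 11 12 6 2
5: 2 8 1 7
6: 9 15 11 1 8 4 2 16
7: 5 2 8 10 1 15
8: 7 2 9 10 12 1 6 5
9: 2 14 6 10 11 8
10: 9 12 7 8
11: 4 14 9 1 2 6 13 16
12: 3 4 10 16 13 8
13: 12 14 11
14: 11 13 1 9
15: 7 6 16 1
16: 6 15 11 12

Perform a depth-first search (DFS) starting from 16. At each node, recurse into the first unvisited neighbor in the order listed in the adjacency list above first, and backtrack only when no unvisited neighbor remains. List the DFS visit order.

Visit 16
16 → 6
6 → 9
9 → 2
2 → 5
5 → 8
8 → 7
7 → 10
10 → 12
12 → 3
12 → 4
4 → 11
11 → 14
14 → 13
14 → 1
1 → 15

16 -> 6 -> 9 -> 2 -> 5 -> 8 -> 7 -> 10 -> 12 -> 3 -> 4 -> 11 -> 14 -> 13 -> 1 -> 15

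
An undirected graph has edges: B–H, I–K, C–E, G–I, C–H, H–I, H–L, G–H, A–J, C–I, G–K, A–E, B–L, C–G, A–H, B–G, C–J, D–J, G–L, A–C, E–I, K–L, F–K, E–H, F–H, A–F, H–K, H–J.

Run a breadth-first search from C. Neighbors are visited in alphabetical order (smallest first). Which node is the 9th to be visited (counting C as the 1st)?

Visit C; enqueue A, E, G, H, I, J → queue [A, E, G, H, I, J]
Visit A; enqueue F → queue [E, G, H, I, J, F]
Visit E → queue [G, H, I, J, F]
Visit G; enqueue B, K, L → queue [H, I, J, F, B, K, L]
Visit H → queue [I, J, F, B, K, L]
Visit I → queue [J, F, B, K, L]
Visit J; enqueue D → queue [F, B, K, L, D]
Visit F → queue [B, K, L, D]
Visit B → queue [K, L, D]
Visit K → queue [L, D]
Visit L → queue [D]
Visit D → queue []

Visit order: C, A, E, G, H, I, J, F, B, K, L, D

B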